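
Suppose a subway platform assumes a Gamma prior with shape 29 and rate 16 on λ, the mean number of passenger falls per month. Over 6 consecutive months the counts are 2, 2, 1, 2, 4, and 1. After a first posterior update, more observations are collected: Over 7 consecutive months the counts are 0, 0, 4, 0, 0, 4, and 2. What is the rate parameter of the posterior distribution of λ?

Total count: 2 + 2 + 1 + 2 + 4 + 1 = 12.
Total exposure: 6 months.
After the first batch: Gamma(29 + 12, 16 + 6) = Gamma(41, 22).
Total count: 0 + 0 + 4 + 0 + 0 + 4 + 2 = 10.
Total exposure: 7 months.
After the second batch: Gamma(41 + 10, 22 + 7) = Gamma(51, 29).

29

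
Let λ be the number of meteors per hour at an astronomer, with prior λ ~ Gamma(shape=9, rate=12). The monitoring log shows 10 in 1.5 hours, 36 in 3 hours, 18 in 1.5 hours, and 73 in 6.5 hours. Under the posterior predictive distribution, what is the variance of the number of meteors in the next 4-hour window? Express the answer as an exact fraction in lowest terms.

66576/2401

Total count: 10 + 36 + 18 + 73 = 137.
Total exposure: 1.5 + 3 + 1.5 + 6.5 = 12.5 hours.
The Gamma prior is conjugate for the Poisson rate, so λ | data ~ Gamma(9+137, 12+12.5) = Gamma(146, 49/2).
The posterior predictive for a window of length T is Negative Binomial with variance T·α'·(β'+T)/β'² = 4·146·(57/2)/(2401/4) = 66576/2401.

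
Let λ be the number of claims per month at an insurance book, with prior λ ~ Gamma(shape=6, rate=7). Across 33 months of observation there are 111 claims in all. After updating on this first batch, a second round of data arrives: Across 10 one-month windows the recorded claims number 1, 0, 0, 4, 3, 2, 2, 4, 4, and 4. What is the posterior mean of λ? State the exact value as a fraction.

Total count 111 over total exposure 33 months.
After the first batch: Gamma(6 + 111, 7 + 33) = Gamma(117, 40).
Total count: 1 + 0 + 0 + 4 + 3 + 2 + 2 + 4 + 4 + 4 = 24.
Total exposure: 10 months.
After the second batch: Gamma(117 + 24, 40 + 10) = Gamma(141, 50).
Posterior mean = α'/β' = 141/50.

141/50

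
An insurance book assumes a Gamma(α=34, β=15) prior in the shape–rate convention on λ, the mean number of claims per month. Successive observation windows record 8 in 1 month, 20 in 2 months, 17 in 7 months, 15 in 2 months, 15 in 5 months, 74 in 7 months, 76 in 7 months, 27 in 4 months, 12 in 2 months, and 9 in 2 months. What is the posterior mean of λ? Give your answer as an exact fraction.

307/54

Total count: 8 + 20 + 17 + 15 + 15 + 74 + 76 + 27 + 12 + 9 = 273.
Total exposure: 1 + 2 + 7 + 2 + 5 + 7 + 7 + 4 + 2 + 2 = 39 months.
Gamma(α, β) with Poisson data over total exposure Σt gives posterior Gamma(α+Σx, β+Σt) = Gamma(307, 54).
Posterior mean = α'/β' = 307/54.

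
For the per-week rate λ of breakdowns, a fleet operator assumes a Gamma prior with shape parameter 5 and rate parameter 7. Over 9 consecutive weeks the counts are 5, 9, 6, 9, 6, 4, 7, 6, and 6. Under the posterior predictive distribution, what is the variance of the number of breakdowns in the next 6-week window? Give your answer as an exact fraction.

2079/64

Total count: 5 + 9 + 6 + 9 + 6 + 4 + 7 + 6 + 6 = 58.
Total exposure: 9 weeks.
Conjugate update: add total count to the shape and total exposure to the rate, giving Gamma(63, 16).
The posterior predictive for a window of length T is Negative Binomial with variance T·α'·(β'+T)/β'² = 6·63·22/256 = 2079/64.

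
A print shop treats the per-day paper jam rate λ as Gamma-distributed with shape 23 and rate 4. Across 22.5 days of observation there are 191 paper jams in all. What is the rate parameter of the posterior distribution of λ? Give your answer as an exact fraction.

Total count 191 over total exposure 22.5 days.
Posterior: α' = 23 + 191 = 214, β' = 4 + 22.5 = 53/2.

53/2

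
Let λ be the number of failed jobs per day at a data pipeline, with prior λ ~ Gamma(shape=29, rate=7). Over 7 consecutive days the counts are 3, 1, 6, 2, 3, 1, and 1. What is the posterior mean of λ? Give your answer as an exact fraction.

Total count: 3 + 1 + 6 + 2 + 3 + 1 + 1 = 17.
Total exposure: 7 days.
Posterior: α' = 29 + 17 = 46, β' = 7 + 7 = 14.
Posterior mean = α'/β' = 46/14 = 23/7.

23/7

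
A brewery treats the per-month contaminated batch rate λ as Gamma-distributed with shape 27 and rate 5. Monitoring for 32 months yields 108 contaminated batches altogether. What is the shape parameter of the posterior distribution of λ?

Total count 108 over total exposure 32 months.
By Gamma–Poisson conjugacy, the posterior is Gamma(α + Σx, β + Σt) = Gamma(27 + 108, 5 + 32) = Gamma(135, 37).

135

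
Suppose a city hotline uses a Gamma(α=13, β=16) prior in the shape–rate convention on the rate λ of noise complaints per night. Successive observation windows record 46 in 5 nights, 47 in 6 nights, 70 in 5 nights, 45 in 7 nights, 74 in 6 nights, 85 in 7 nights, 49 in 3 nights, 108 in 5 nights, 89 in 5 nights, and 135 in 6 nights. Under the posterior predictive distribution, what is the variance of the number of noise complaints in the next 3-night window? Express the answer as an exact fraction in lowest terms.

168942/5041

Total count: 46 + 47 + 70 + 45 + 74 + 85 + 49 + 108 + 89 + 135 = 748.
Total exposure: 5 + 6 + 5 + 7 + 6 + 7 + 3 + 5 + 5 + 6 = 55 nights.
The Gamma prior is conjugate for the Poisson rate, so λ | data ~ Gamma(13+748, 16+55) = Gamma(761, 71).
The posterior predictive for a window of length T is Negative Binomial with variance T·α'·(β'+T)/β'² = 3·761·74/5041 = 168942/5041.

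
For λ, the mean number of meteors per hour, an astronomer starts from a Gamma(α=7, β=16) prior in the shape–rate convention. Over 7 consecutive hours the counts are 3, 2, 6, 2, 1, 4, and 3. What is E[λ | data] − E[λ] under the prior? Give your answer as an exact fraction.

Total count: 3 + 2 + 6 + 2 + 1 + 4 + 3 = 21.
Total exposure: 7 hours.
Conjugate update: add total count to the shape and total exposure to the rate, giving Gamma(28, 23).
Posterior mean = 28/23 = 28/23; prior mean = 7/16 = 7/16. Difference = 28/23 − 7/16 = 287/368.

287/368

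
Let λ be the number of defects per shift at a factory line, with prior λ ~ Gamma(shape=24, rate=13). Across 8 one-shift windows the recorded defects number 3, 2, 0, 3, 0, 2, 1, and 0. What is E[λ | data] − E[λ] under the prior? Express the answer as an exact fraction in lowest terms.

-7/39

Total count: 3 + 2 + 0 + 3 + 0 + 2 + 1 + 0 = 11.
Total exposure: 8 shifts.
Posterior: α' = 24 + 11 = 35, β' = 13 + 8 = 21.
Posterior mean = 35/21 = 5/3; prior mean = 24/13 = 24/13. Difference = 5/3 − 24/13 = -7/39.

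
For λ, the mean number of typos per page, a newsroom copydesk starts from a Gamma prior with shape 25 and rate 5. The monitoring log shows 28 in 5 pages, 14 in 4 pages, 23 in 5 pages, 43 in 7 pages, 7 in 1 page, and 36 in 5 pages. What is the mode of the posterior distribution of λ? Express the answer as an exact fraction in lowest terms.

175/32

Total count: 28 + 14 + 23 + 43 + 7 + 36 = 151.
Total exposure: 5 + 4 + 5 + 7 + 1 + 5 = 27 pages.
Posterior: α' = 25 + 151 = 176, β' = 5 + 27 = 32.
Posterior mode = (α'−1)/β' = 175/32.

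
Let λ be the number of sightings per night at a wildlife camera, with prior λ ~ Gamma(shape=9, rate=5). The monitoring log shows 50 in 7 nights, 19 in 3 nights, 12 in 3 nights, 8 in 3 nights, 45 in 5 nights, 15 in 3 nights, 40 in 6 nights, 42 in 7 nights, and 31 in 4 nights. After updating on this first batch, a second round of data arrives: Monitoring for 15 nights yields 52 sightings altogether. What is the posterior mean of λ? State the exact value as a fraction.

323/61

Total count: 50 + 19 + 12 + 8 + 45 + 15 + 40 + 42 + 31 = 262.
Total exposure: 7 + 3 + 3 + 3 + 5 + 3 + 6 + 7 + 4 = 41 nights.
After the first batch: Gamma(9 + 262, 5 + 41) = Gamma(271, 46).
Total count 52 over total exposure 15 nights.
After the second batch: Gamma(271 + 52, 46 + 15) = Gamma(323, 61).
Posterior mean = α'/β' = 323/61.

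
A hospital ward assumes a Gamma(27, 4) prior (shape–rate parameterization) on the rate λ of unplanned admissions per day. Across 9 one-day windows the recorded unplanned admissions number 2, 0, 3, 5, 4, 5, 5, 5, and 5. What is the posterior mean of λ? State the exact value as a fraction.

61/13

Total count: 2 + 0 + 3 + 5 + 4 + 5 + 5 + 5 + 5 = 34.
Total exposure: 9 days.
Conjugate update: add total count to the shape and total exposure to the rate, giving Gamma(61, 13).
Posterior mean = α'/β' = 61/13.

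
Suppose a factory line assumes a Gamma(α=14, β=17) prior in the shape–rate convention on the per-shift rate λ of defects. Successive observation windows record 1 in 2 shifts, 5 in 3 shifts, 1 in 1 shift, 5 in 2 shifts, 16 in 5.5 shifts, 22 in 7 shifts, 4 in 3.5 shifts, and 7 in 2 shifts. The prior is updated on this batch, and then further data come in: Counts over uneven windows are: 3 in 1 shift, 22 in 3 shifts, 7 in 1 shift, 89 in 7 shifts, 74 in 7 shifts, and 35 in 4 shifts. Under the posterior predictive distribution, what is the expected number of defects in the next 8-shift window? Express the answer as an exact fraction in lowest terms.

Total count: 1 + 5 + 1 + 5 + 16 + 22 + 4 + 7 = 61.
Total exposure: 2 + 3 + 1 + 2 + 5.5 + 7 + 3.5 + 2 = 26 shifts.
After the first batch: Gamma(14 + 61, 17 + 26) = Gamma(75, 43).
Total count: 3 + 22 + 7 + 89 + 74 + 35 = 230.
Total exposure: 1 + 3 + 1 + 7 + 7 + 4 = 23 shifts.
After the second batch: Gamma(75 + 230, 43 + 23) = Gamma(305, 66).
Predictive mean over an 8-shift window = T·E[λ|data] = 8·305/66 = 1220/33.

1220/33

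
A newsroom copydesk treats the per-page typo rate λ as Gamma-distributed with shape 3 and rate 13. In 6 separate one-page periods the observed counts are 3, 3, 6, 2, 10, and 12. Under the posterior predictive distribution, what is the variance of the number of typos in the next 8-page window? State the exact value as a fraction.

Total count: 3 + 3 + 6 + 2 + 10 + 12 = 36.
Total exposure: 6 pages.
Posterior: α' = 3 + 36 = 39, β' = 13 + 6 = 19.
The posterior predictive for a window of length T is Negative Binomial with variance T·α'·(β'+T)/β'² = 8·39·27/361 = 8424/361.

8424/361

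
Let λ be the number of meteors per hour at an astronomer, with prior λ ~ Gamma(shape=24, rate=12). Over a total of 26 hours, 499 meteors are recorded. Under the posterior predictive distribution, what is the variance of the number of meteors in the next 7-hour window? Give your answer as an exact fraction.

164745/1444

Total count 499 over total exposure 26 hours.
Conjugate update: add total count to the shape and total exposure to the rate, giving Gamma(523, 38).
The posterior predictive for a window of length T is Negative Binomial with variance T·α'·(β'+T)/β'² = 7·523·45/1444 = 164745/1444.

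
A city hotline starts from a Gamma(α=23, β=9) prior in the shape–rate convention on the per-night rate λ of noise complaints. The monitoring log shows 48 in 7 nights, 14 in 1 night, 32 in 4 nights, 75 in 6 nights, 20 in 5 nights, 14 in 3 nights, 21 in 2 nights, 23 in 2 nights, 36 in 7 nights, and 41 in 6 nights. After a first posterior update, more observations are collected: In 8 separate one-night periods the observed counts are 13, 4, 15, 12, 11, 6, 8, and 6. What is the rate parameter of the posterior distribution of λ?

60

Total count: 48 + 14 + 32 + 75 + 20 + 14 + 21 + 23 + 36 + 41 = 324.
Total exposure: 7 + 1 + 4 + 6 + 5 + 3 + 2 + 2 + 7 + 6 = 43 nights.
After the first batch: Gamma(23 + 324, 9 + 43) = Gamma(347, 52).
Total count: 13 + 4 + 15 + 12 + 11 + 6 + 8 + 6 = 75.
Total exposure: 8 nights.
After the second batch: Gamma(347 + 75, 52 + 8) = Gamma(422, 60).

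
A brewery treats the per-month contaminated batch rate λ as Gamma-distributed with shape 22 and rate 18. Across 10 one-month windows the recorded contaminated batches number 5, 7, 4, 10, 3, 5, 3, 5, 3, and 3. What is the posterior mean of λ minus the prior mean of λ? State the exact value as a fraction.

Total count: 5 + 7 + 4 + 10 + 3 + 5 + 3 + 5 + 3 + 3 = 48.
Total exposure: 10 months.
Posterior: α' = 22 + 48 = 70, β' = 18 + 10 = 28.
Posterior mean = 70/28 = 5/2; prior mean = 22/18 = 11/9. Difference = 5/2 − 11/9 = 23/18.

23/18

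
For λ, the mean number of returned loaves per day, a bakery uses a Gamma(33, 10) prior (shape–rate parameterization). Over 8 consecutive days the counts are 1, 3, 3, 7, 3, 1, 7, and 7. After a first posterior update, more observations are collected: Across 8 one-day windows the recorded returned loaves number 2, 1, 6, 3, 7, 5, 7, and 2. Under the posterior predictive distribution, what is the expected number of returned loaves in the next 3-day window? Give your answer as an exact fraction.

Total count: 1 + 3 + 3 + 7 + 3 + 1 + 7 + 7 = 32.
Total exposure: 8 days.
After the first batch: Gamma(33 + 32, 10 + 8) = Gamma(65, 18).
Total count: 2 + 1 + 6 + 3 + 7 + 5 + 7 + 2 = 33.
Total exposure: 8 days.
After the second batch: Gamma(65 + 33, 18 + 8) = Gamma(98, 26).
Predictive mean over a 3-day window = T·E[λ|data] = 3·98/26 = 147/13.

147/13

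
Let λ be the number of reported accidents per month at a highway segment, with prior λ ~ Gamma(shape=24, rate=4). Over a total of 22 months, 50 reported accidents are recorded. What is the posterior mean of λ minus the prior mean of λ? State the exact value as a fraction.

Total count 50 over total exposure 22 months.
The Gamma prior is conjugate for the Poisson rate, so λ | data ~ Gamma(24+50, 4+22) = Gamma(74, 26).
Posterior mean = 74/26 = 37/13; prior mean = 24/4 = 6. Difference = 37/13 − 6 = -41/13.

-41/13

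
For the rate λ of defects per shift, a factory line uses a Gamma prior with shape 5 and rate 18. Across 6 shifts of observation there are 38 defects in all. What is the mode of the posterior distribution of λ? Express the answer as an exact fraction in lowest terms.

7/4

Total count 38 over total exposure 6 shifts.
Conjugate update: add total count to the shape and total exposure to the rate, giving Gamma(43, 24).
Posterior mode = (α'−1)/β' = 42/24 = 7/4.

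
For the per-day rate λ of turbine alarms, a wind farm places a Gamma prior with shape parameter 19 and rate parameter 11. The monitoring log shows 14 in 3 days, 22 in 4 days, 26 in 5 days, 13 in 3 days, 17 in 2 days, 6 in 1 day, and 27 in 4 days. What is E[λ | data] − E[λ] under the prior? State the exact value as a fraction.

29/11

Total count: 14 + 22 + 26 + 13 + 17 + 6 + 27 = 125.
Total exposure: 3 + 4 + 5 + 3 + 2 + 1 + 4 = 22 days.
Conjugate update: add total count to the shape and total exposure to the rate, giving Gamma(144, 33).
Posterior mean = 144/33 = 48/11; prior mean = 19/11 = 19/11. Difference = 48/11 − 19/11 = 29/11.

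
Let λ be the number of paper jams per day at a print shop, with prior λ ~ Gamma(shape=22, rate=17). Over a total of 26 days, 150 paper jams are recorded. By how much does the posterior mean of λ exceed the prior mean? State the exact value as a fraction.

46/17

Total count 150 over total exposure 26 days.
Gamma(α, β) with Poisson data over total exposure Σt gives posterior Gamma(α+Σx, β+Σt) = Gamma(172, 43).
Posterior mean = 172/43 = 4; prior mean = 22/17 = 22/17. Difference = 4 − 22/17 = 46/17.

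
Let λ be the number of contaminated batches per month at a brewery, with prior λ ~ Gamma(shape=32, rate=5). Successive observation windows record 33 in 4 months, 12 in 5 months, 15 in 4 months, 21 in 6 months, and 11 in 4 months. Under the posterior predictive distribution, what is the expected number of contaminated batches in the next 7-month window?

31

Total count: 33 + 12 + 15 + 21 + 11 = 92.
Total exposure: 4 + 5 + 4 + 6 + 4 = 23 months.
Posterior: α' = 32 + 92 = 124, β' = 5 + 23 = 28.
Predictive mean over a 7-month window = T·E[λ|data] = 7·124/28 = 31.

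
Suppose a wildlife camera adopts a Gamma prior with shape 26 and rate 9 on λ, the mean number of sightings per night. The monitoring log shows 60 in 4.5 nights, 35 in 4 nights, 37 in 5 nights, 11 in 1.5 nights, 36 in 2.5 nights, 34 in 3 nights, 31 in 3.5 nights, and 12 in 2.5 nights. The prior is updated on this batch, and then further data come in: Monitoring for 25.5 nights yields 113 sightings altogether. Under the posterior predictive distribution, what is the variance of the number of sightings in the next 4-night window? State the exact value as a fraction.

Total count: 60 + 35 + 37 + 11 + 36 + 34 + 31 + 12 = 256.
Total exposure: 4.5 + 4 + 5 + 1.5 + 2.5 + 3 + 3.5 + 2.5 = 26.5 nights.
After the first batch: Gamma(26 + 256, 9 + 26.5) = Gamma(282, 71/2).
Total count 113 over total exposure 25.5 nights.
After the second batch: Gamma(282 + 113, 71/2 + 25.5) = Gamma(395, 61).
The posterior predictive for a window of length T is Negative Binomial with variance T·α'·(β'+T)/β'² = 4·395·65/3721 = 102700/3721.

102700/3721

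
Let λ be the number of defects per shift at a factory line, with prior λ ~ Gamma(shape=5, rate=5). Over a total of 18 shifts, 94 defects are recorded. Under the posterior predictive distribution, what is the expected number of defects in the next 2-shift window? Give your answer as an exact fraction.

198/23

Total count 94 over total exposure 18 shifts.
By Gamma–Poisson conjugacy, the posterior is Gamma(α + Σx, β + Σt) = Gamma(5 + 94, 5 + 18) = Gamma(99, 23).
Predictive mean over a 2-shift window = T·E[λ|data] = 2·99/23 = 198/23.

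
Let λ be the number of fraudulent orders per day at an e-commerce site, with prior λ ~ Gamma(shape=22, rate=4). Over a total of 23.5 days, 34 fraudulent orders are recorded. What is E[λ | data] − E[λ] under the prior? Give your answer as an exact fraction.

-381/110

Total count 34 over total exposure 23.5 days.
Gamma(α, β) with Poisson data over total exposure Σt gives posterior Gamma(α+Σx, β+Σt) = Gamma(56, 55/2).
Posterior mean = 56/(55/2) = 112/55; prior mean = 22/4 = 11/2. Difference = 112/55 − 11/2 = -381/110.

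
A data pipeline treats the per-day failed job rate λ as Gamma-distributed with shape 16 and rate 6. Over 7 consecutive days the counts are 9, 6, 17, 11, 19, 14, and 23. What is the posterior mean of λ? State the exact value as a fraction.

115/13

Total count: 9 + 6 + 17 + 11 + 19 + 14 + 23 = 99.
Total exposure: 7 days.
Conjugate update: add total count to the shape and total exposure to the rate, giving Gamma(115, 13).
Posterior mean = α'/β' = 115/13.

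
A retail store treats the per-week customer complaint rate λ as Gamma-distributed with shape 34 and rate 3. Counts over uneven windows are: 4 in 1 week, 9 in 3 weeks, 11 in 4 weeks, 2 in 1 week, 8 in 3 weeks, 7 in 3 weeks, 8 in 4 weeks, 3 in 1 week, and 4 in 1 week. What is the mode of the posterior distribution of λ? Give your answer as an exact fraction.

89/24

Total count: 4 + 9 + 11 + 2 + 8 + 7 + 8 + 3 + 4 = 56.
Total exposure: 1 + 3 + 4 + 1 + 3 + 3 + 4 + 1 + 1 = 21 weeks.
Posterior: α' = 34 + 56 = 90, β' = 3 + 21 = 24.
Posterior mode = (α'−1)/β' = 89/24.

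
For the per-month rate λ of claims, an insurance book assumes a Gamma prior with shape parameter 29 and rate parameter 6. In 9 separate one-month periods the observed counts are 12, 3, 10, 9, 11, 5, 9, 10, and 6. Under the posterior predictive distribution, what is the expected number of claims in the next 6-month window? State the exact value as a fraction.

Total count: 12 + 3 + 10 + 9 + 11 + 5 + 9 + 10 + 6 = 75.
Total exposure: 9 months.
The Gamma prior is conjugate for the Poisson rate, so λ | data ~ Gamma(29+75, 6+9) = Gamma(104, 15).
Predictive mean over a 6-month window = T·E[λ|data] = 6·104/15 = 208/5.

208/5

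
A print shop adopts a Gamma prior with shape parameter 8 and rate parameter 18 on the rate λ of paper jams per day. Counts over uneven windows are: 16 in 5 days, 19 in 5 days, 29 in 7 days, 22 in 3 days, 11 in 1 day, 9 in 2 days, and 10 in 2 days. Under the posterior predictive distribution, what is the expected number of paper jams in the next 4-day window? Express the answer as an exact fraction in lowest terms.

Total count: 16 + 19 + 29 + 22 + 11 + 9 + 10 = 116.
Total exposure: 5 + 5 + 7 + 3 + 1 + 2 + 2 = 25 days.
Gamma(α, β) with Poisson data over total exposure Σt gives posterior Gamma(α+Σx, β+Σt) = Gamma(124, 43).
Predictive mean over a 4-day window = T·E[λ|data] = 4·124/43 = 496/43.

496/43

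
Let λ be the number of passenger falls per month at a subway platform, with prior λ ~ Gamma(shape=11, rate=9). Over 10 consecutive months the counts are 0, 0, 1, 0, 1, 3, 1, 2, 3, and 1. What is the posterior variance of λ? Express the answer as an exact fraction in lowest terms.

23/361

Total count: 0 + 0 + 1 + 0 + 1 + 3 + 1 + 2 + 3 + 1 = 12.
Total exposure: 10 months.
Posterior: α' = 11 + 12 = 23, β' = 9 + 10 = 19.
Posterior variance = α'/β'² = 23/361.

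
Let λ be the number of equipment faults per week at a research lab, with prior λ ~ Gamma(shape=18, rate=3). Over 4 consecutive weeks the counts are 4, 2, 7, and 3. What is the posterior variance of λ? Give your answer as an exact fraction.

Total count: 4 + 2 + 7 + 3 = 16.
Total exposure: 4 weeks.
Conjugate update: add total count to the shape and total exposure to the rate, giving Gamma(34, 7).
Posterior variance = α'/β'² = 34/49.

34/49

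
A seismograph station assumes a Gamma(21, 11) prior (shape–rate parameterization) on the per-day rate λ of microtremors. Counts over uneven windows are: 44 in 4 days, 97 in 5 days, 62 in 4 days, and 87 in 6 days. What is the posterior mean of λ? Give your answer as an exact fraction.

311/30

Total count: 44 + 97 + 62 + 87 = 290.
Total exposure: 4 + 5 + 4 + 6 = 19 days.
By Gamma–Poisson conjugacy, the posterior is Gamma(α + Σx, β + Σt) = Gamma(21 + 290, 11 + 19) = Gamma(311, 30).
Posterior mean = α'/β' = 311/30.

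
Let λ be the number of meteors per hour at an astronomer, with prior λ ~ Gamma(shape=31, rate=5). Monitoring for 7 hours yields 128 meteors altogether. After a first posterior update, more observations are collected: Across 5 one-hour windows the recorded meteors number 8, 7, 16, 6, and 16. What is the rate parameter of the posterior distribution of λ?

17

Total count 128 over total exposure 7 hours.
After the first batch: Gamma(31 + 128, 5 + 7) = Gamma(159, 12).
Total count: 8 + 7 + 16 + 6 + 16 = 53.
Total exposure: 5 hours.
After the second batch: Gamma(159 + 53, 12 + 5) = Gamma(212, 17).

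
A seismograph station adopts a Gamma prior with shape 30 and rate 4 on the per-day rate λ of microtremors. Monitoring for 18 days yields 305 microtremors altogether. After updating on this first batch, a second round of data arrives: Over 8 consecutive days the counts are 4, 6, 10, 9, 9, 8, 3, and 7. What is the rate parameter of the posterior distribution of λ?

Total count 305 over total exposure 18 days.
After the first batch: Gamma(30 + 305, 4 + 18) = Gamma(335, 22).
Total count: 4 + 6 + 10 + 9 + 9 + 8 + 3 + 7 = 56.
Total exposure: 8 days.
After the second batch: Gamma(335 + 56, 22 + 8) = Gamma(391, 30).

30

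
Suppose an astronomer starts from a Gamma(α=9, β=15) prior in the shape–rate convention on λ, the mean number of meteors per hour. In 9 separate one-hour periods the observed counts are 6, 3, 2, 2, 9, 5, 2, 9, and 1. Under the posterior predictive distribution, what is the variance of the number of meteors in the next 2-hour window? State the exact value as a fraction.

13/3

Total count: 6 + 3 + 2 + 2 + 9 + 5 + 2 + 9 + 1 = 39.
Total exposure: 9 hours.
By Gamma–Poisson conjugacy, the posterior is Gamma(α + Σx, β + Σt) = Gamma(9 + 39, 15 + 9) = Gamma(48, 24).
The posterior predictive for a window of length T is Negative Binomial with variance T·α'·(β'+T)/β'² = 2·48·26/576 = 13/3.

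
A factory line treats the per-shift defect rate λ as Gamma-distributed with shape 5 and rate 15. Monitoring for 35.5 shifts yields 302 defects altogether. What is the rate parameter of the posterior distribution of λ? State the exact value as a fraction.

101/2

Total count 302 over total exposure 35.5 shifts.
The Gamma prior is conjugate for the Poisson rate, so λ | data ~ Gamma(5+302, 15+35.5) = Gamma(307, 101/2).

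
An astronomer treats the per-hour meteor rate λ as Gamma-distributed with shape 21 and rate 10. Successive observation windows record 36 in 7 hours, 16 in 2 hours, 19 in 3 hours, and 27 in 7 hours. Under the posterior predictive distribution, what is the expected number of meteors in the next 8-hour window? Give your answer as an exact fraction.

Total count: 36 + 16 + 19 + 27 = 98.
Total exposure: 7 + 2 + 3 + 7 = 19 hours.
Gamma(α, β) with Poisson data over total exposure Σt gives posterior Gamma(α+Σx, β+Σt) = Gamma(119, 29).
Predictive mean over an 8-hour window = T·E[λ|data] = 8·119/29 = 952/29.

952/29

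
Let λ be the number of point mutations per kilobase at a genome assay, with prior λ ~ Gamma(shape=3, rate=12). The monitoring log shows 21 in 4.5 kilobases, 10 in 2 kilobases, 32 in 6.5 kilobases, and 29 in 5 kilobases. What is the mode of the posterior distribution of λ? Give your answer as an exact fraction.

47/15

Total count: 21 + 10 + 32 + 29 = 92.
Total exposure: 4.5 + 2 + 6.5 + 5 = 18 kilobases.
Gamma(α, β) with Poisson data over total exposure Σt gives posterior Gamma(α+Σx, β+Σt) = Gamma(95, 30).
Posterior mode = (α'−1)/β' = 94/30 = 47/15.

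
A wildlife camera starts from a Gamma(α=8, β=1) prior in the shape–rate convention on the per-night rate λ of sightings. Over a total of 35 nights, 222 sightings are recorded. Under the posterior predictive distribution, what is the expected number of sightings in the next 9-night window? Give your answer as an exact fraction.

115/2

Total count 222 over total exposure 35 nights.
Posterior: α' = 8 + 222 = 230, β' = 1 + 35 = 36.
Predictive mean over a 9-night window = T·E[λ|data] = 9·230/36 = 115/2.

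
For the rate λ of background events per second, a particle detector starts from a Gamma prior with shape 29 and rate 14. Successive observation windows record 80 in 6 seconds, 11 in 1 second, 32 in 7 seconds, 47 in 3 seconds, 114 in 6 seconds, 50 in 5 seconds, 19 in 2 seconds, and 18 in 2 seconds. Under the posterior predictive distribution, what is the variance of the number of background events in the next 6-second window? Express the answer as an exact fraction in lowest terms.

31200/529

Total count: 80 + 11 + 32 + 47 + 114 + 50 + 19 + 18 = 371.
Total exposure: 6 + 1 + 7 + 3 + 6 + 5 + 2 + 2 = 32 seconds.
Posterior: α' = 29 + 371 = 400, β' = 14 + 32 = 46.
The posterior predictive for a window of length T is Negative Binomial with variance T·α'·(β'+T)/β'² = 6·400·52/2116 = 31200/529.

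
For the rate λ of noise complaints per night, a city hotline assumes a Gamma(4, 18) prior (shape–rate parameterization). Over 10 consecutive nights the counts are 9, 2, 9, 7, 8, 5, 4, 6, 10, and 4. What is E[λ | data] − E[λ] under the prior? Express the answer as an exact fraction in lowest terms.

139/63

Total count: 9 + 2 + 9 + 7 + 8 + 5 + 4 + 6 + 10 + 4 = 64.
Total exposure: 10 nights.
Gamma(α, β) with Poisson data over total exposure Σt gives posterior Gamma(α+Σx, β+Σt) = Gamma(68, 28).
Posterior mean = 68/28 = 17/7; prior mean = 4/18 = 2/9. Difference = 17/7 − 2/9 = 139/63.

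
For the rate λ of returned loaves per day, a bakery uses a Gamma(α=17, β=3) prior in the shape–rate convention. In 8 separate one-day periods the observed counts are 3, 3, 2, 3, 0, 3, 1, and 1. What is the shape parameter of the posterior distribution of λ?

Total count: 3 + 3 + 2 + 3 + 0 + 3 + 1 + 1 = 16.
Total exposure: 8 days.
Conjugate update: add total count to the shape and total exposure to the rate, giving Gamma(33, 11).

33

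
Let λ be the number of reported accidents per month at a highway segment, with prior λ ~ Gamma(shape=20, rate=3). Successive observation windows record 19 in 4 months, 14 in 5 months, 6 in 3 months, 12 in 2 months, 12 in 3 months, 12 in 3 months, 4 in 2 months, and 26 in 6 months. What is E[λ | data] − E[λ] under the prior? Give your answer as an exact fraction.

Total count: 19 + 14 + 6 + 12 + 12 + 12 + 4 + 26 = 105.
Total exposure: 4 + 5 + 3 + 2 + 3 + 3 + 2 + 6 = 28 months.
Conjugate update: add total count to the shape and total exposure to the rate, giving Gamma(125, 31).
Posterior mean = 125/31 = 125/31; prior mean = 20/3 = 20/3. Difference = 125/31 − 20/3 = -245/93.

-245/93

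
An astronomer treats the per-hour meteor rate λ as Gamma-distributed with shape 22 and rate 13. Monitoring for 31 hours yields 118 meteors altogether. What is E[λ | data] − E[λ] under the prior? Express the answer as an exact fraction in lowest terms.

213/143

Total count 118 over total exposure 31 hours.
Gamma(α, β) with Poisson data over total exposure Σt gives posterior Gamma(α+Σx, β+Σt) = Gamma(140, 44).
Posterior mean = 140/44 = 35/11; prior mean = 22/13 = 22/13. Difference = 35/11 − 22/13 = 213/143.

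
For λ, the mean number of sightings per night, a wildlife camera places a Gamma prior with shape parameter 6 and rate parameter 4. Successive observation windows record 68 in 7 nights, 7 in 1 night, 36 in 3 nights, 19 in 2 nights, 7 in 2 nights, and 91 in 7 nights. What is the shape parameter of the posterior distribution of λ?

234

Total count: 68 + 7 + 36 + 19 + 7 + 91 = 228.
Total exposure: 7 + 1 + 3 + 2 + 2 + 7 = 22 nights.
Conjugate update: add total count to the shape and total exposure to the rate, giving Gamma(234, 26).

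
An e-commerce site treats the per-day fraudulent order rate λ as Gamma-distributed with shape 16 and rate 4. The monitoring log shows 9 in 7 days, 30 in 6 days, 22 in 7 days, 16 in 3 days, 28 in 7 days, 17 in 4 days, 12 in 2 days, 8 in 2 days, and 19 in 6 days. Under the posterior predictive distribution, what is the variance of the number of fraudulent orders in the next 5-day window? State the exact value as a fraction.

Total count: 9 + 30 + 22 + 16 + 28 + 17 + 12 + 8 + 19 = 161.
Total exposure: 7 + 6 + 7 + 3 + 7 + 4 + 2 + 2 + 6 = 44 days.
Gamma(α, β) with Poisson data over total exposure Σt gives posterior Gamma(α+Σx, β+Σt) = Gamma(177, 48).
The posterior predictive for a window of length T is Negative Binomial with variance T·α'·(β'+T)/β'² = 5·177·53/2304 = 15635/768.

15635/768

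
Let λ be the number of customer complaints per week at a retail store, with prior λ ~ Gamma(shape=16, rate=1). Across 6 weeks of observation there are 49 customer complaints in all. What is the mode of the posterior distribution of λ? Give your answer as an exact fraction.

64/7

Total count 49 over total exposure 6 weeks.
The Gamma prior is conjugate for the Poisson rate, so λ | data ~ Gamma(16+49, 1+6) = Gamma(65, 7).
Posterior mode = (α'−1)/β' = 64/7.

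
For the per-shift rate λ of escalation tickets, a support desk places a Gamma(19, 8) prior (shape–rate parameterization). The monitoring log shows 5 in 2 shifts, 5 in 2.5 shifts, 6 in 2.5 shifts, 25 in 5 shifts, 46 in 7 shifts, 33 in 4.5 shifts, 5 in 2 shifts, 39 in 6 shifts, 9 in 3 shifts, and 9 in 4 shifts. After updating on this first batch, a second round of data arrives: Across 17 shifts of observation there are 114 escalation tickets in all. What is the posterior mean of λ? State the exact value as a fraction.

630/127

Total count: 5 + 5 + 6 + 25 + 46 + 33 + 5 + 39 + 9 + 9 = 182.
Total exposure: 2 + 2.5 + 2.5 + 5 + 7 + 4.5 + 2 + 6 + 3 + 4 = 38.5 shifts.
After the first batch: Gamma(19 + 182, 8 + 38.5) = Gamma(201, 93/2).
Total count 114 over total exposure 17 shifts.
After the second batch: Gamma(201 + 114, 93/2 + 17) = Gamma(315, 127/2).
Posterior mean = α'/β' = 315/(127/2) = 630/127.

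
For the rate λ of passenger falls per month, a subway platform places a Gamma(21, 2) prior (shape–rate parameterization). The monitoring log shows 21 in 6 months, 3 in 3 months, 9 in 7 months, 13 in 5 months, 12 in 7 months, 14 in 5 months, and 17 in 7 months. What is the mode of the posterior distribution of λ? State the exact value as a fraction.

Total count: 21 + 3 + 9 + 13 + 12 + 14 + 17 = 89.
Total exposure: 6 + 3 + 7 + 5 + 7 + 5 + 7 = 40 months.
The Gamma prior is conjugate for the Poisson rate, so λ | data ~ Gamma(21+89, 2+40) = Gamma(110, 42).
Posterior mode = (α'−1)/β' = 109/42.

109/42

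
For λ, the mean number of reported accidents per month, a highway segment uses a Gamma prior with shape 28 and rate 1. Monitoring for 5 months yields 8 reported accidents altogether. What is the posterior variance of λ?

Total count 8 over total exposure 5 months.
The Gamma prior is conjugate for the Poisson rate, so λ | data ~ Gamma(28+8, 1+5) = Gamma(36, 6).
Posterior variance = α'/β'² = 36/36 = 1.

1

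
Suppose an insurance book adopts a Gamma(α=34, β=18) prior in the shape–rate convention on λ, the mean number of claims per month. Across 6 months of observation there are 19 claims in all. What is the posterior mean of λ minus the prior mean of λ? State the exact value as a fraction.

Total count 19 over total exposure 6 months.
By Gamma–Poisson conjugacy, the posterior is Gamma(α + Σx, β + Σt) = Gamma(34 + 19, 18 + 6) = Gamma(53, 24).
Posterior mean = 53/24 = 53/24; prior mean = 34/18 = 17/9. Difference = 53/24 − 17/9 = 23/72.

23/72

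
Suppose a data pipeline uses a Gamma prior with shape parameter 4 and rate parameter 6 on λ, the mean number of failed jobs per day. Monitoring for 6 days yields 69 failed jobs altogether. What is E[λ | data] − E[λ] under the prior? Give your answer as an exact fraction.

Total count 69 over total exposure 6 days.
Conjugate update: add total count to the shape and total exposure to the rate, giving Gamma(73, 12).
Posterior mean = 73/12 = 73/12; prior mean = 4/6 = 2/3. Difference = 73/12 − 2/3 = 65/12.

65/12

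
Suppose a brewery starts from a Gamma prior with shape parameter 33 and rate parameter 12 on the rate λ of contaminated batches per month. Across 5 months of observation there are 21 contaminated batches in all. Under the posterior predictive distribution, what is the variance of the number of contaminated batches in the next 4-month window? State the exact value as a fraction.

4536/289

Total count 21 over total exposure 5 months.
Conjugate update: add total count to the shape and total exposure to the rate, giving Gamma(54, 17).
The posterior predictive for a window of length T is Negative Binomial with variance T·α'·(β'+T)/β'² = 4·54·21/289 = 4536/289.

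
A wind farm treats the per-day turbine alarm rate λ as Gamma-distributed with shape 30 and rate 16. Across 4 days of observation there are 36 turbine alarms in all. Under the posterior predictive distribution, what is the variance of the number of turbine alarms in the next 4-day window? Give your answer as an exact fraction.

396/25

Total count 36 over total exposure 4 days.
Gamma(α, β) with Poisson data over total exposure Σt gives posterior Gamma(α+Σx, β+Σt) = Gamma(66, 20).
The posterior predictive for a window of length T is Negative Binomial with variance T·α'·(β'+T)/β'² = 4·66·24/400 = 396/25.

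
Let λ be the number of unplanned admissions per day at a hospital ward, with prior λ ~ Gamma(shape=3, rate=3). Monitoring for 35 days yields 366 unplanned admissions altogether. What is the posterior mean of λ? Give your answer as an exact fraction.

Total count 366 over total exposure 35 days.
Gamma(α, β) with Poisson data over total exposure Σt gives posterior Gamma(α+Σx, β+Σt) = Gamma(369, 38).
Posterior mean = α'/β' = 369/38.

369/38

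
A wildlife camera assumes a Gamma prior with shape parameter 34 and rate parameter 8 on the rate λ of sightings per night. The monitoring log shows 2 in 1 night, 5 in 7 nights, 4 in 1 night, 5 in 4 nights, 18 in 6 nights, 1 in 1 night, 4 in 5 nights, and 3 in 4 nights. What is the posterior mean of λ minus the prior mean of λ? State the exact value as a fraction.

Total count: 2 + 5 + 4 + 5 + 18 + 1 + 4 + 3 = 42.
Total exposure: 1 + 7 + 1 + 4 + 6 + 1 + 5 + 4 = 29 nights.
Posterior: α' = 34 + 42 = 76, β' = 8 + 29 = 37.
Posterior mean = 76/37 = 76/37; prior mean = 34/8 = 17/4. Difference = 76/37 − 17/4 = -325/148.

-325/148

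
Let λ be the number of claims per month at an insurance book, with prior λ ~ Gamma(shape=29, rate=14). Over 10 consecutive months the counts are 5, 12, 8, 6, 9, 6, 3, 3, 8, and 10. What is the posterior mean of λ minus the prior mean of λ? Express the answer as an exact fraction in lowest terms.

Total count: 5 + 12 + 8 + 6 + 9 + 6 + 3 + 3 + 8 + 10 = 70.
Total exposure: 10 months.
By Gamma–Poisson conjugacy, the posterior is Gamma(α + Σx, β + Σt) = Gamma(29 + 70, 14 + 10) = Gamma(99, 24).
Posterior mean = 99/24 = 33/8; prior mean = 29/14 = 29/14. Difference = 33/8 − 29/14 = 115/56.

115/56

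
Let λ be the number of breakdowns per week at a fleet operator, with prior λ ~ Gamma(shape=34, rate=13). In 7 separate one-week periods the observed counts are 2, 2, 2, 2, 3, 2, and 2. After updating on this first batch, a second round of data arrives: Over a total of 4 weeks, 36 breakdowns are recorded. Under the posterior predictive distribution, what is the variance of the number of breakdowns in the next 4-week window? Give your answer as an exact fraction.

Total count: 2 + 2 + 2 + 2 + 3 + 2 + 2 = 15.
Total exposure: 7 weeks.
After the first batch: Gamma(34 + 15, 13 + 7) = Gamma(49, 20).
Total count 36 over total exposure 4 weeks.
After the second batch: Gamma(49 + 36, 20 + 4) = Gamma(85, 24).
The posterior predictive for a window of length T is Negative Binomial with variance T·α'·(β'+T)/β'² = 4·85·28/576 = 595/36.

595/36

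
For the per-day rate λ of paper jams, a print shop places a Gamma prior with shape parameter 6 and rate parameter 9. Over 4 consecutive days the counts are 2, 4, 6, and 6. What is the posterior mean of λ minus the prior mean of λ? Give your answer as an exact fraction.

Total count: 2 + 4 + 6 + 6 = 18.
Total exposure: 4 days.
Posterior: α' = 6 + 18 = 24, β' = 9 + 4 = 13.
Posterior mean = 24/13 = 24/13; prior mean = 6/9 = 2/3. Difference = 24/13 − 2/3 = 46/39.

46/39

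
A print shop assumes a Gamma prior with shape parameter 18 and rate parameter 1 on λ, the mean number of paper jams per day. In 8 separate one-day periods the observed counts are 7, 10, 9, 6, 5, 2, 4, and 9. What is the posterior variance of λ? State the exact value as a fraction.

Total count: 7 + 10 + 9 + 6 + 5 + 2 + 4 + 9 = 52.
Total exposure: 8 days.
Conjugate update: add total count to the shape and total exposure to the rate, giving Gamma(70, 9).
Posterior variance = α'/β'² = 70/81.

70/81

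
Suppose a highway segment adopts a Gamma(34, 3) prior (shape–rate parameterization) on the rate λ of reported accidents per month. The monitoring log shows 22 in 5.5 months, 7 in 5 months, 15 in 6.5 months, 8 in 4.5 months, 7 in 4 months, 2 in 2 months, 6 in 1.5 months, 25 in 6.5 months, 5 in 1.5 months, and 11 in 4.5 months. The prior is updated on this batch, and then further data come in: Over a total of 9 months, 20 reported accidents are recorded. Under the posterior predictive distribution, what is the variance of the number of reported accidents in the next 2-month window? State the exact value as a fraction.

71928/11449

Total count: 22 + 7 + 15 + 8 + 7 + 2 + 6 + 25 + 5 + 11 = 108.
Total exposure: 5.5 + 5 + 6.5 + 4.5 + 4 + 2 + 1.5 + 6.5 + 1.5 + 4.5 = 41.5 months.
After the first batch: Gamma(34 + 108, 3 + 41.5) = Gamma(142, 89/2).
Total count 20 over total exposure 9 months.
After the second batch: Gamma(142 + 20, 89/2 + 9) = Gamma(162, 107/2).
The posterior predictive for a window of length T is Negative Binomial with variance T·α'·(β'+T)/β'² = 2·162·(111/2)/(11449/4) = 71928/11449.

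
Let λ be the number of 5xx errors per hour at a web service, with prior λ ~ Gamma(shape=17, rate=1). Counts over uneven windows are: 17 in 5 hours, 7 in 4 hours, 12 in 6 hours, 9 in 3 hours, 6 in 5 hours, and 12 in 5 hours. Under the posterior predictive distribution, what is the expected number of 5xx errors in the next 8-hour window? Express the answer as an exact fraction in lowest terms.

Total count: 17 + 7 + 12 + 9 + 6 + 12 = 63.
Total exposure: 5 + 4 + 6 + 3 + 5 + 5 = 28 hours.
By Gamma–Poisson conjugacy, the posterior is Gamma(α + Σx, β + Σt) = Gamma(17 + 63, 1 + 28) = Gamma(80, 29).
Predictive mean over an 8-hour window = T·E[λ|data] = 8·80/29 = 640/29.

640/29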